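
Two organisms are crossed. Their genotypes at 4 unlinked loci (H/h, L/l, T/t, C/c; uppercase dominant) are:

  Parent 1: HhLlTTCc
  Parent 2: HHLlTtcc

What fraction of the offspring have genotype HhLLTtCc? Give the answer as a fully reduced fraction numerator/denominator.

P(HhLLTtCc) = 1/32

HhLlTTCc gametes: HLTC×2, HLTc×2, HlTC×2, HlTc×2, hLTC×2, hLTc×2, hlTC×2, hlTc×2
HHLlTtcc gametes: HLTc×4, HLtc×4, HlTc×4, Hltc×4
HhLlTTCc×HHLlTtcc grid (16·16=256): HHLLTTCc=8 HHLLTTcc=8 HHLLTtCc=8 HHLLTtcc=8 HHLlTTCc=16 HHLlTTcc=16 HHLlTtCc=16 HHLlTtcc=16 HHllTTCc=8 HHllTTcc=8 HHllTtCc=8 HHllTtcc=8 HhLLTTCc=8 HhLLTTcc=8 HhLLTtCc=8 HhLLTtcc=8 HhLlTTCc=16 HhLlTTcc=16 HhLlTtCc=16 HhLlTtcc=16 HhllTTCc=8 HhllTTcc=8 HhllTtCc=8 HhllTtcc=8
HhLLTtCc hits 8/256; gcd=8; 8÷8/256÷8 = 1/32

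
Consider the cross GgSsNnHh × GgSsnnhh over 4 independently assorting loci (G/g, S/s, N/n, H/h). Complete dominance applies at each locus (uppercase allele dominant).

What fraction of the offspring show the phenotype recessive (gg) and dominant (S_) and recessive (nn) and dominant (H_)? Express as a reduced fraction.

GgSsNnHh gametes: GSNH×1, GSNh×1, GSnH×1, GSnh×1, GsNH×1, GsNh×1, GsnH×1, Gsnh×1, gSNH×1, gSNh×1, gSnH×1, gSnh×1, gsNH×1, gsNh×1, gsnH×1, gsnh×1
GgSsnnhh gametes: GSnh×4, Gsnh×4, gSnh×4, gsnh×4
GgSsNnHh×GgSsnnhh grid (16·16=256): GGSSNnHh=4 GGSSNnhh=4 GGSSnnHh=4 GGSSnnhh=4 GGSsNnHh=8 GGSsNnhh=8 GGSsnnHh=8 GGSsnnhh=8 GGssNnHh=4 GGssNnhh=4 GGssnnHh=4 GGssnnhh=4 GgSSNnHh=8 GgSSNnhh=8 GgSSnnHh=8 GgSSnnhh=8 GgSsNnHh=16 GgSsNnhh=16 GgSsnnHh=16 GgSsnnhh=16 GgssNnHh=8 GgssNnhh=8 GgssnnHh=8 Ggssnnhh=8 ggSSNnHh=4 ggSSNnhh=4 ggSSnnHh=4 ggSSnnhh=4 ggSsNnHh=8 ggSsNnhh=8 ggSsnnHh=8 ggSsnnhh=8 ggssNnHh=4 ggssNnhh=4 ggssnnHh=4 ggssnnhh=4
gg S_ nn H_ hits 12/256; gcd=4; 12÷4/256÷4 = 3/64

P(gg S_ nn H_) = 3/64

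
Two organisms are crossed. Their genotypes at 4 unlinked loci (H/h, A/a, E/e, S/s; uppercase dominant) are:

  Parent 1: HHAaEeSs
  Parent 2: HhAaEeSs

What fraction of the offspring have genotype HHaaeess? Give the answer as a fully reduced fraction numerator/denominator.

HHAaEeSs gametes: HAES×2, HAEs×2, HAeS×2, HAes×2, HaES×2, HaEs×2, HaeS×2, Haes×2
HhAaEeSs gametes: HAES×1, HAEs×1, HAeS×1, HAes×1, HaES×1, HaEs×1, HaeS×1, Haes×1, hAES×1, hAEs×1, hAeS×1, hAes×1, haES×1, haEs×1, haeS×1, haes×1
HHAaEeSs×HhAaEeSs grid (16·16=256): HHAAEESS=2 HHAAEESs=4 HHAAEEss=2 HHAAEeSS=4 HHAAEeSs=8 HHAAEess=4 HHAAeeSS=2 HHAAeeSs=4 HHAAeess=2 HHAaEESS=4 HHAaEESs=8 HHAaEEss=4 HHAaEeSS=8 HHAaEeSs=16 HHAaEess=8 HHAaeeSS=4 HHAaeeSs=8 HHAaeess=4 HHaaEESS=2 HHaaEESs=4 HHaaEEss=2 HHaaEeSS=4 HHaaEeSs=8 HHaaEess=4 HHaaeeSS=2 HHaaeeSs=4 HHaaeess=2 HhAAEESS=2 HhAAEESs=4 HhAAEEss=2 HhAAEeSS=4 HhAAEeSs=8 HhAAEess=4 HhAAeeSS=2 HhAAeeSs=4 HhAAeess=2 HhAaEESS=4 HhAaEESs=8 HhAaEEss=4 HhAaEeSS=8 HhAaEeSs=16 HhAaEess=8 HhAaeeSS=4 HhAaeeSs=8 HhAaeess=4 HhaaEESS=2 HhaaEESs=4 HhaaEEss=2 HhaaEeSS=4 HhaaEeSs=8 HhaaEess=4 HhaaeeSS=2 HhaaeeSs=4 Hhaaeess=2
HHaaeess hits 2/256; gcd=2; 2÷2/256÷2 = 1/128

P(HHaaeess) = 1/128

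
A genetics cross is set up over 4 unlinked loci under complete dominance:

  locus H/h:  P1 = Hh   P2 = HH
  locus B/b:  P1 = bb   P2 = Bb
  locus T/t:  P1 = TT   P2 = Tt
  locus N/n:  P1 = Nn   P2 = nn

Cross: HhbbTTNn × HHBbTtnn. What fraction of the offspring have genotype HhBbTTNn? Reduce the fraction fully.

HhbbTTNn gametes: HbTN×4, HbTn×4, hbTN×4, hbTn×4
HHBbTtnn gametes: HBTn×4, HBtn×4, HbTn×4, Hbtn×4
HhbbTTNn×HHBbTtnn grid (16·16=256): HHBbTTNn=16 HHBbTTnn=16 HHBbTtNn=16 HHBbTtnn=16 HHbbTTNn=16 HHbbTTnn=16 HHbbTtNn=16 HHbbTtnn=16 HhBbTTNn=16 HhBbTTnn=16 HhBbTtNn=16 HhBbTtnn=16 HhbbTTNn=16 HhbbTTnn=16 HhbbTtNn=16 HhbbTtnn=16
HhBbTTNn hits 16/256; gcd=16; 16÷16/256÷16 = 1/16

P(HhBbTTNn) = 1/16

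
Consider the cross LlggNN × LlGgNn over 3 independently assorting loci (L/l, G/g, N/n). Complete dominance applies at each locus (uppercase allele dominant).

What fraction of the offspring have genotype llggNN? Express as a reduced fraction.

P(llggNN) = 1/16

LlggNN gametes: LgN×4, lgN×4
LlGgNn gametes: LGN×1, LGn×1, LgN×1, Lgn×1, lGN×1, lGn×1, lgN×1, lgn×1
LlggNN×LlGgNn grid (8·8=64): LLGgNN=4 LLGgNn=4 LLggNN=4 LLggNn=4 LlGgNN=8 LlGgNn=8 LlggNN=8 LlggNn=8 llGgNN=4 llGgNn=4 llggNN=4 llggNn=4
llggNN hits 4/64; gcd=4; 4÷4/64÷4 = 1/16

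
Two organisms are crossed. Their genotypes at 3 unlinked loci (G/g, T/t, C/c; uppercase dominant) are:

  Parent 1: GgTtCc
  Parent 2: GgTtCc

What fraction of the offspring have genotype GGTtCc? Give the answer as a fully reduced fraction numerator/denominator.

P(GGTtCc) = 1/16

GgTtCc gametes: GTC×1, GTc×1, GtC×1, Gtc×1, gTC×1, gTc×1, gtC×1, gtc×1
GgTtCc gametes: GTC×1, GTc×1, GtC×1, Gtc×1, gTC×1, gTc×1, gtC×1, gtc×1
GgTtCc×GgTtCc grid (8·8=64): GGTTCC=1 GGTTCc=2 GGTTcc=1 GGTtCC=2 GGTtCc=4 GGTtcc=2 GGttCC=1 GGttCc=2 GGttcc=1 GgTTCC=2 GgTTCc=4 GgTTcc=2 GgTtCC=4 GgTtCc=8 GgTtcc=4 GgttCC=2 GgttCc=4 Ggttcc=2 ggTTCC=1 ggTTCc=2 ggTTcc=1 ggTtCC=2 ggTtCc=4 ggTtcc=2 ggttCC=1 ggttCc=2 ggttcc=1
GGTtCc hits 4/64; gcd=4; 4÷4/64÷4 = 1/16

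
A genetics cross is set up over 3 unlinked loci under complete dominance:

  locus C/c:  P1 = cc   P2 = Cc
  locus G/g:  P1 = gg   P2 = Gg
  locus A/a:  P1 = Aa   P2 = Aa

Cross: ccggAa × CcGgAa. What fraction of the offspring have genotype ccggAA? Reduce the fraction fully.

ccggAa gametes: cgA×4, cga×4
CcGgAa gametes: CGA×1, CGa×1, CgA×1, Cga×1, cGA×1, cGa×1, cgA×1, cga×1
ccggAa×CcGgAa grid (8·8=64): CcGgAA=4 CcGgAa=8 CcGgaa=4 CcggAA=4 CcggAa=8 Ccggaa=4 ccGgAA=4 ccGgAa=8 ccGgaa=4 ccggAA=4 ccggAa=8 ccggaa=4
ccggAA hits 4/64; gcd=4; 4÷4/64÷4 = 1/16

P(ccggAA) = 1/16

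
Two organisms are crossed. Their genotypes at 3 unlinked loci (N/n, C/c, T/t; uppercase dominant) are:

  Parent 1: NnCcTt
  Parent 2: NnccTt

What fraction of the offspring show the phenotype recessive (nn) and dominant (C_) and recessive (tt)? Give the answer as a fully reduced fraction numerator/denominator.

P(nn C_ tt) = 1/32

NnCcTt gametes: NCT×1, NCt×1, NcT×1, Nct×1, nCT×1, nCt×1, ncT×1, nct×1
NnccTt gametes: NcT×2, Nct×2, ncT×2, nct×2
NnCcTt×NnccTt grid (8·8=64): NNCcTT=2 NNCcTt=4 NNCctt=2 NNccTT=2 NNccTt=4 NNcctt=2 NnCcTT=4 NnCcTt=8 NnCctt=4 NnccTT=4 NnccTt=8 Nncctt=4 nnCcTT=2 nnCcTt=4 nnCctt=2 nnccTT=2 nnccTt=4 nncctt=2
nn C_ tt hits 2/64; gcd=2; 2÷2/64÷2 = 1/32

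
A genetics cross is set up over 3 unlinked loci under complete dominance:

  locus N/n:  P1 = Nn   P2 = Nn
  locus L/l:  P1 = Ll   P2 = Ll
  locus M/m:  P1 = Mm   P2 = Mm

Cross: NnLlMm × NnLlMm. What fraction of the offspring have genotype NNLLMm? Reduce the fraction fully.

P(NNLLMm) = 1/32

NnLlMm gametes: NLM×1, NLm×1, NlM×1, Nlm×1, nLM×1, nLm×1, nlM×1, nlm×1
NnLlMm gametes: NLM×1, NLm×1, NlM×1, Nlm×1, nLM×1, nLm×1, nlM×1, nlm×1
NnLlMm×NnLlMm grid (8·8=64): NNLLMM=1 NNLLMm=2 NNLLmm=1 NNLlMM=2 NNLlMm=4 NNLlmm=2 NNllMM=1 NNllMm=2 NNllmm=1 NnLLMM=2 NnLLMm=4 NnLLmm=2 NnLlMM=4 NnLlMm=8 NnLlmm=4 NnllMM=2 NnllMm=4 Nnllmm=2 nnLLMM=1 nnLLMm=2 nnLLmm=1 nnLlMM=2 nnLlMm=4 nnLlmm=2 nnllMM=1 nnllMm=2 nnllmm=1
NNLLMm hits 2/64; gcd=2; 2÷2/64÷2 = 1/32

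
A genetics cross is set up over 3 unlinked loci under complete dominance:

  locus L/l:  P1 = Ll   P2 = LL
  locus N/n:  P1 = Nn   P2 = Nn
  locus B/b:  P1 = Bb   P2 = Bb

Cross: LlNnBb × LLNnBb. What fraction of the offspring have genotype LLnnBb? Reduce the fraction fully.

LlNnBb gametes: LNB×1, LNb×1, LnB×1, Lnb×1, lNB×1, lNb×1, lnB×1, lnb×1
LLNnBb gametes: LNB×2, LNb×2, LnB×2, Lnb×2
LlNnBb×LLNnBb grid (8·8=64): LLNNBB=2 LLNNBb=4 LLNNbb=2 LLNnBB=4 LLNnBb=8 LLNnbb=4 LLnnBB=2 LLnnBb=4 LLnnbb=2 LlNNBB=2 LlNNBb=4 LlNNbb=2 LlNnBB=4 LlNnBb=8 LlNnbb=4 LlnnBB=2 LlnnBb=4 Llnnbb=2
LLnnBb hits 4/64; gcd=4; 4÷4/64÷4 = 1/16

P(LLnnBb) = 1/16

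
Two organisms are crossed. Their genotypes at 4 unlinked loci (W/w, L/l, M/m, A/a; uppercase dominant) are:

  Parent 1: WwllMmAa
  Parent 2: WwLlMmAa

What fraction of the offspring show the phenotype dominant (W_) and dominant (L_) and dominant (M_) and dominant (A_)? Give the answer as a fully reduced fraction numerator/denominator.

P(W_ L_ M_ A_) = 27/128

WwllMmAa gametes: WlMA×2, WlMa×2, WlmA×2, Wlma×2, wlMA×2, wlMa×2, wlmA×2, wlma×2
WwLlMmAa gametes: WLMA×1, WLMa×1, WLmA×1, WLma×1, WlMA×1, WlMa×1, WlmA×1, Wlma×1, wLMA×1, wLMa×1, wLmA×1, wLma×1, wlMA×1, wlMa×1, wlmA×1, wlma×1
WwllMmAa×WwLlMmAa grid (16·16=256): WWLlMMAA=2 WWLlMMAa=4 WWLlMMaa=2 WWLlMmAA=4 WWLlMmAa=8 WWLlMmaa=4 WWLlmmAA=2 WWLlmmAa=4 WWLlmmaa=2 WWllMMAA=2 WWllMMAa=4 WWllMMaa=2 WWllMmAA=4 WWllMmAa=8 WWllMmaa=4 WWllmmAA=2 WWllmmAa=4 WWllmmaa=2 WwLlMMAA=4 WwLlMMAa=8 WwLlMMaa=4 WwLlMmAA=8 WwLlMmAa=16 WwLlMmaa=8 WwLlmmAA=4 WwLlmmAa=8 WwLlmmaa=4 WwllMMAA=4 WwllMMAa=8 WwllMMaa=4 WwllMmAA=8 WwllMmAa=16 WwllMmaa=8 WwllmmAA=4 WwllmmAa=8 Wwllmmaa=4 wwLlMMAA=2 wwLlMMAa=4 wwLlMMaa=2 wwLlMmAA=4 wwLlMmAa=8 wwLlMmaa=4 wwLlmmAA=2 wwLlmmAa=4 wwLlmmaa=2 wwllMMAA=2 wwllMMAa=4 wwllMMaa=2 wwllMmAA=4 wwllMmAa=8 wwllMmaa=4 wwllmmAA=2 wwllmmAa=4 wwllmmaa=2
W_ L_ M_ A_ hits 54/256; gcd=2; 54÷2/256÷2 = 27/128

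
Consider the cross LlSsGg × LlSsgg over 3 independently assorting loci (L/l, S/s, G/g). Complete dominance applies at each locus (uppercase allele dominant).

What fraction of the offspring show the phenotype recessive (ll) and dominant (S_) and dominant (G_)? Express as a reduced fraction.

LlSsGg gametes: LSG×1, LSg×1, LsG×1, Lsg×1, lSG×1, lSg×1, lsG×1, lsg×1
LlSsgg gametes: LSg×2, Lsg×2, lSg×2, lsg×2
LlSsGg×LlSsgg grid (8·8=64): LLSSGg=2 LLSSgg=2 LLSsGg=4 LLSsgg=4 LLssGg=2 LLssgg=2 LlSSGg=4 LlSSgg=4 LlSsGg=8 LlSsgg=8 LlssGg=4 Llssgg=4 llSSGg=2 llSSgg=2 llSsGg=4 llSsgg=4 llssGg=2 llssgg=2
ll S_ G_ hits 6/64; gcd=2; 6÷2/64÷2 = 3/32

P(ll S_ G_) = 3/32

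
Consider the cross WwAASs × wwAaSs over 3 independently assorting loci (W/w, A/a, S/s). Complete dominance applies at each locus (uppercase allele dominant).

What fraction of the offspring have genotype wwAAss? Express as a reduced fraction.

P(wwAAss) = 1/16

WwAASs gametes: WAS×2, WAs×2, wAS×2, wAs×2
wwAaSs gametes: wAS×2, wAs×2, waS×2, was×2
WwAASs×wwAaSs grid (8·8=64): WwAASS=4 WwAASs=8 WwAAss=4 WwAaSS=4 WwAaSs=8 WwAass=4 wwAASS=4 wwAASs=8 wwAAss=4 wwAaSS=4 wwAaSs=8 wwAass=4
wwAAss hits 4/64; gcd=4; 4÷4/64÷4 = 1/16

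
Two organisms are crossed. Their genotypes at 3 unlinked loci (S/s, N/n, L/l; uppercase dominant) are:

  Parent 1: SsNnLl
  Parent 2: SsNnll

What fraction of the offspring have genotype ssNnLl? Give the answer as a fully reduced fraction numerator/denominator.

P(ssNnLl) = 1/16

SsNnLl gametes: SNL×1, SNl×1, SnL×1, Snl×1, sNL×1, sNl×1, snL×1, snl×1
SsNnll gametes: SNl×2, Snl×2, sNl×2, snl×2
SsNnLl×SsNnll grid (8·8=64): SSNNLl=2 SSNNll=2 SSNnLl=4 SSNnll=4 SSnnLl=2 SSnnll=2 SsNNLl=4 SsNNll=4 SsNnLl=8 SsNnll=8 SsnnLl=4 Ssnnll=4 ssNNLl=2 ssNNll=2 ssNnLl=4 ssNnll=4 ssnnLl=2 ssnnll=2
ssNnLl hits 4/64; gcd=4; 4÷4/64÷4 = 1/16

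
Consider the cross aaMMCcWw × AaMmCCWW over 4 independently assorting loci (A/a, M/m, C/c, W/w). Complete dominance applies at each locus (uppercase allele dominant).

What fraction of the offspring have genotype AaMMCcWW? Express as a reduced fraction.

aaMMCcWw gametes: aMCW×4, aMCw×4, aMcW×4, aMcw×4
AaMmCCWW gametes: AMCW×4, AmCW×4, aMCW×4, amCW×4
aaMMCcWw×AaMmCCWW grid (16·16=256): AaMMCCWW=16 AaMMCCWw=16 AaMMCcWW=16 AaMMCcWw=16 AaMmCCWW=16 AaMmCCWw=16 AaMmCcWW=16 AaMmCcWw=16 aaMMCCWW=16 aaMMCCWw=16 aaMMCcWW=16 aaMMCcWw=16 aaMmCCWW=16 aaMmCCWw=16 aaMmCcWW=16 aaMmCcWw=16
AaMMCcWW hits 16/256; gcd=16; 16÷16/256÷16 = 1/16

P(AaMMCcWW) = 1/16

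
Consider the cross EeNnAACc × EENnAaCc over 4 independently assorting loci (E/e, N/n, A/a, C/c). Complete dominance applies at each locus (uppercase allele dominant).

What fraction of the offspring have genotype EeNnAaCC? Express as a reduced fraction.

EeNnAACc gametes: ENAC×2, ENAc×2, EnAC×2, EnAc×2, eNAC×2, eNAc×2, enAC×2, enAc×2
EENnAaCc gametes: ENAC×2, ENAc×2, ENaC×2, ENac×2, EnAC×2, EnAc×2, EnaC×2, Enac×2
EeNnAACc×EENnAaCc grid (16·16=256): EENNAACC=4 EENNAACc=8 EENNAAcc=4 EENNAaCC=4 EENNAaCc=8 EENNAacc=4 EENnAACC=8 EENnAACc=16 EENnAAcc=8 EENnAaCC=8 EENnAaCc=16 EENnAacc=8 EEnnAACC=4 EEnnAACc=8 EEnnAAcc=4 EEnnAaCC=4 EEnnAaCc=8 EEnnAacc=4 EeNNAACC=4 EeNNAACc=8 EeNNAAcc=4 EeNNAaCC=4 EeNNAaCc=8 EeNNAacc=4 EeNnAACC=8 EeNnAACc=16 EeNnAAcc=8 EeNnAaCC=8 EeNnAaCc=16 EeNnAacc=8 EennAACC=4 EennAACc=8 EennAAcc=4 EennAaCC=4 EennAaCc=8 EennAacc=4
EeNnAaCC hits 8/256; gcd=8; 8÷8/256÷8 = 1/32

P(EeNnAaCC) = 1/32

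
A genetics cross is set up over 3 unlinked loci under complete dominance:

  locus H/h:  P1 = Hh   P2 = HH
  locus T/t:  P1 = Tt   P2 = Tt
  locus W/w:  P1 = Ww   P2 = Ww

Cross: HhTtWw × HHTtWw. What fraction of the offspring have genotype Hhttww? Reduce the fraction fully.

HhTtWw gametes: HTW×1, HTw×1, HtW×1, Htw×1, hTW×1, hTw×1, htW×1, htw×1
HHTtWw gametes: HTW×2, HTw×2, HtW×2, Htw×2
HhTtWw×HHTtWw grid (8·8=64): HHTTWW=2 HHTTWw=4 HHTTww=2 HHTtWW=4 HHTtWw=8 HHTtww=4 HHttWW=2 HHttWw=4 HHttww=2 HhTTWW=2 HhTTWw=4 HhTTww=2 HhTtWW=4 HhTtWw=8 HhTtww=4 HhttWW=2 HhttWw=4 Hhttww=2
Hhttww hits 2/64; gcd=2; 2÷2/64÷2 = 1/32

P(Hhttww) = 1/32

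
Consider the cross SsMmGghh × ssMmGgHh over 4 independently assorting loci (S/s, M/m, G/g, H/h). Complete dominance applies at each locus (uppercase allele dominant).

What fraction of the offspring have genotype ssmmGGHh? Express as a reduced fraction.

P(ssmmGGHh) = 1/64

SsMmGghh gametes: SMGh×2, SMgh×2, SmGh×2, Smgh×2, sMGh×2, sMgh×2, smGh×2, smgh×2
ssMmGgHh gametes: sMGH×2, sMGh×2, sMgH×2, sMgh×2, smGH×2, smGh×2, smgH×2, smgh×2
SsMmGghh×ssMmGgHh grid (16·16=256): SsMMGGHh=4 SsMMGGhh=4 SsMMGgHh=8 SsMMGghh=8 SsMMggHh=4 SsMMgghh=4 SsMmGGHh=8 SsMmGGhh=8 SsMmGgHh=16 SsMmGghh=16 SsMmggHh=8 SsMmgghh=8 SsmmGGHh=4 SsmmGGhh=4 SsmmGgHh=8 SsmmGghh=8 SsmmggHh=4 Ssmmgghh=4 ssMMGGHh=4 ssMMGGhh=4 ssMMGgHh=8 ssMMGghh=8 ssMMggHh=4 ssMMgghh=4 ssMmGGHh=8 ssMmGGhh=8 ssMmGgHh=16 ssMmGghh=16 ssMmggHh=8 ssMmgghh=8 ssmmGGHh=4 ssmmGGhh=4 ssmmGgHh=8 ssmmGghh=8 ssmmggHh=4 ssmmgghh=4
ssmmGGHh hits 4/256; gcd=4; 4÷4/256÷4 = 1/64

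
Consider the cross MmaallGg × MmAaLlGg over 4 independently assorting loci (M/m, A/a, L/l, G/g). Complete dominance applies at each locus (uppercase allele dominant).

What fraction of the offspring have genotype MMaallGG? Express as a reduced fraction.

P(MMaallGG) = 1/64

MmaallGg gametes: MalG×4, Malg×4, malG×4, malg×4
MmAaLlGg gametes: MALG×1, MALg×1, MAlG×1, MAlg×1, MaLG×1, MaLg×1, MalG×1, Malg×1, mALG×1, mALg×1, mAlG×1, mAlg×1, maLG×1, maLg×1, malG×1, malg×1
MmaallGg×MmAaLlGg grid (16·16=256): MMAaLlGG=4 MMAaLlGg=8 MMAaLlgg=4 MMAallGG=4 MMAallGg=8 MMAallgg=4 MMaaLlGG=4 MMaaLlGg=8 MMaaLlgg=4 MMaallGG=4 MMaallGg=8 MMaallgg=4 MmAaLlGG=8 MmAaLlGg=16 MmAaLlgg=8 MmAallGG=8 MmAallGg=16 MmAallgg=8 MmaaLlGG=8 MmaaLlGg=16 MmaaLlgg=8 MmaallGG=8 MmaallGg=16 Mmaallgg=8 mmAaLlGG=4 mmAaLlGg=8 mmAaLlgg=4 mmAallGG=4 mmAallGg=8 mmAallgg=4 mmaaLlGG=4 mmaaLlGg=8 mmaaLlgg=4 mmaallGG=4 mmaallGg=8 mmaallgg=4
MMaallGG hits 4/256; gcd=4; 4÷4/256÷4 = 1/64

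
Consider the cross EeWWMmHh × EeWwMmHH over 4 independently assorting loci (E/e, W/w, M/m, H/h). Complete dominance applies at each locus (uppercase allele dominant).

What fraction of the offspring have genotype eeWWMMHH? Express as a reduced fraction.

P(eeWWMMHH) = 1/64

EeWWMmHh gametes: EWMH×2, EWMh×2, EWmH×2, EWmh×2, eWMH×2, eWMh×2, eWmH×2, eWmh×2
EeWwMmHH gametes: EWMH×2, EWmH×2, EwMH×2, EwmH×2, eWMH×2, eWmH×2, ewMH×2, ewmH×2
EeWWMmHh×EeWwMmHH grid (16·16=256): EEWWMMHH=4 EEWWMMHh=4 EEWWMmHH=8 EEWWMmHh=8 EEWWmmHH=4 EEWWmmHh=4 EEWwMMHH=4 EEWwMMHh=4 EEWwMmHH=8 EEWwMmHh=8 EEWwmmHH=4 EEWwmmHh=4 EeWWMMHH=8 EeWWMMHh=8 EeWWMmHH=16 EeWWMmHh=16 EeWWmmHH=8 EeWWmmHh=8 EeWwMMHH=8 EeWwMMHh=8 EeWwMmHH=16 EeWwMmHh=16 EeWwmmHH=8 EeWwmmHh=8 eeWWMMHH=4 eeWWMMHh=4 eeWWMmHH=8 eeWWMmHh=8 eeWWmmHH=4 eeWWmmHh=4 eeWwMMHH=4 eeWwMMHh=4 eeWwMmHH=8 eeWwMmHh=8 eeWwmmHH=4 eeWwmmHh=4
eeWWMMHH hits 4/256; gcd=4; 4÷4/256÷4 = 1/64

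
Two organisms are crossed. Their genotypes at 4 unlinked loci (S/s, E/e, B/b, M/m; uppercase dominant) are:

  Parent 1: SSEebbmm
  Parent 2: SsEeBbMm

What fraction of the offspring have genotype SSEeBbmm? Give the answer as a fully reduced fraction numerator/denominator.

SSEebbmm gametes: SEbm×8, Sebm×8
SsEeBbMm gametes: SEBM×1, SEBm×1, SEbM×1, SEbm×1, SeBM×1, SeBm×1, SebM×1, Sebm×1, sEBM×1, sEBm×1, sEbM×1, sEbm×1, seBM×1, seBm×1, sebM×1, sebm×1
SSEebbmm×SsEeBbMm grid (16·16=256): SSEEBbMm=8 SSEEBbmm=8 SSEEbbMm=8 SSEEbbmm=8 SSEeBbMm=16 SSEeBbmm=16 SSEebbMm=16 SSEebbmm=16 SSeeBbMm=8 SSeeBbmm=8 SSeebbMm=8 SSeebbmm=8 SsEEBbMm=8 SsEEBbmm=8 SsEEbbMm=8 SsEEbbmm=8 SsEeBbMm=16 SsEeBbmm=16 SsEebbMm=16 SsEebbmm=16 SseeBbMm=8 SseeBbmm=8 SseebbMm=8 Sseebbmm=8
SSEeBbmm hits 16/256; gcd=16; 16÷16/256÷16 = 1/16

P(SSEeBbmm) = 1/16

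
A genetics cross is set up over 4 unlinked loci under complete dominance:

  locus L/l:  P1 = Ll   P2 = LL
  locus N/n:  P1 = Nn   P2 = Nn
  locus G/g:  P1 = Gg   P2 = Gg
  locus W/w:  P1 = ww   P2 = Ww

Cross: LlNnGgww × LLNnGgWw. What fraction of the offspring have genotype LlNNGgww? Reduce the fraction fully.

P(LlNNGgww) = 1/32

LlNnGgww gametes: LNGw×2, LNgw×2, LnGw×2, Lngw×2, lNGw×2, lNgw×2, lnGw×2, lngw×2
LLNnGgWw gametes: LNGW×2, LNGw×2, LNgW×2, LNgw×2, LnGW×2, LnGw×2, LngW×2, Lngw×2
LlNnGgww×LLNnGgWw grid (16·16=256): LLNNGGWw=4 LLNNGGww=4 LLNNGgWw=8 LLNNGgww=8 LLNNggWw=4 LLNNggww=4 LLNnGGWw=8 LLNnGGww=8 LLNnGgWw=16 LLNnGgww=16 LLNnggWw=8 LLNnggww=8 LLnnGGWw=4 LLnnGGww=4 LLnnGgWw=8 LLnnGgww=8 LLnnggWw=4 LLnnggww=4 LlNNGGWw=4 LlNNGGww=4 LlNNGgWw=8 LlNNGgww=8 LlNNggWw=4 LlNNggww=4 LlNnGGWw=8 LlNnGGww=8 LlNnGgWw=16 LlNnGgww=16 LlNnggWw=8 LlNnggww=8 LlnnGGWw=4 LlnnGGww=4 LlnnGgWw=8 LlnnGgww=8 LlnnggWw=4 Llnnggww=4
LlNNGgww hits 8/256; gcd=8; 8÷8/256÷8 = 1/32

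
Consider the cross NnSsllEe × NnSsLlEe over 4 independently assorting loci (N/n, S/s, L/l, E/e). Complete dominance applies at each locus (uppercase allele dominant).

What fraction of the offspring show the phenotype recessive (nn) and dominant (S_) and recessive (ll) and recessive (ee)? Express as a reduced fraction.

NnSsllEe gametes: NSlE×2, NSle×2, NslE×2, Nsle×2, nSlE×2, nSle×2, nslE×2, nsle×2
NnSsLlEe gametes: NSLE×1, NSLe×1, NSlE×1, NSle×1, NsLE×1, NsLe×1, NslE×1, Nsle×1, nSLE×1, nSLe×1, nSlE×1, nSle×1, nsLE×1, nsLe×1, nslE×1, nsle×1
NnSsllEe×NnSsLlEe grid (16·16=256): NNSSLlEE=2 NNSSLlEe=4 NNSSLlee=2 NNSSllEE=2 NNSSllEe=4 NNSSllee=2 NNSsLlEE=4 NNSsLlEe=8 NNSsLlee=4 NNSsllEE=4 NNSsllEe=8 NNSsllee=4 NNssLlEE=2 NNssLlEe=4 NNssLlee=2 NNssllEE=2 NNssllEe=4 NNssllee=2 NnSSLlEE=4 NnSSLlEe=8 NnSSLlee=4 NnSSllEE=4 NnSSllEe=8 NnSSllee=4 NnSsLlEE=8 NnSsLlEe=16 NnSsLlee=8 NnSsllEE=8 NnSsllEe=16 NnSsllee=8 NnssLlEE=4 NnssLlEe=8 NnssLlee=4 NnssllEE=4 NnssllEe=8 Nnssllee=4 nnSSLlEE=2 nnSSLlEe=4 nnSSLlee=2 nnSSllEE=2 nnSSllEe=4 nnSSllee=2 nnSsLlEE=4 nnSsLlEe=8 nnSsLlee=4 nnSsllEE=4 nnSsllEe=8 nnSsllee=4 nnssLlEE=2 nnssLlEe=4 nnssLlee=2 nnssllEE=2 nnssllEe=4 nnssllee=2
nn S_ ll ee hits 6/256; gcd=2; 6÷2/256÷2 = 3/128

P(nn S_ ll ee) = 3/128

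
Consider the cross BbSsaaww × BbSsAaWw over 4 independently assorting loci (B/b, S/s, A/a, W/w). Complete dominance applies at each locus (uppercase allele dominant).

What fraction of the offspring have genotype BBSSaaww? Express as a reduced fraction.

P(BBSSaaww) = 1/64

BbSsaaww gametes: BSaw×4, Bsaw×4, bSaw×4, bsaw×4
BbSsAaWw gametes: BSAW×1, BSAw×1, BSaW×1, BSaw×1, BsAW×1, BsAw×1, BsaW×1, Bsaw×1, bSAW×1, bSAw×1, bSaW×1, bSaw×1, bsAW×1, bsAw×1, bsaW×1, bsaw×1
BbSsaaww×BbSsAaWw grid (16·16=256): BBSSAaWw=4 BBSSAaww=4 BBSSaaWw=4 BBSSaaww=4 BBSsAaWw=8 BBSsAaww=8 BBSsaaWw=8 BBSsaaww=8 BBssAaWw=4 BBssAaww=4 BBssaaWw=4 BBssaaww=4 BbSSAaWw=8 BbSSAaww=8 BbSSaaWw=8 BbSSaaww=8 BbSsAaWw=16 BbSsAaww=16 BbSsaaWw=16 BbSsaaww=16 BbssAaWw=8 BbssAaww=8 BbssaaWw=8 Bbssaaww=8 bbSSAaWw=4 bbSSAaww=4 bbSSaaWw=4 bbSSaaww=4 bbSsAaWw=8 bbSsAaww=8 bbSsaaWw=8 bbSsaaww=8 bbssAaWw=4 bbssAaww=4 bbssaaWw=4 bbssaaww=4
BBSSaaww hits 4/256; gcd=4; 4÷4/256÷4 = 1/64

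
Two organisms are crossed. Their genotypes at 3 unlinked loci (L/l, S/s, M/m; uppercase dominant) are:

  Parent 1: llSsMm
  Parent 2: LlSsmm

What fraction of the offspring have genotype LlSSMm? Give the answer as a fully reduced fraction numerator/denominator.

llSsMm gametes: lSM×2, lSm×2, lsM×2, lsm×2
LlSsmm gametes: LSm×2, Lsm×2, lSm×2, lsm×2
llSsMm×LlSsmm grid (8·8=64): LlSSMm=4 LlSSmm=4 LlSsMm=8 LlSsmm=8 LlssMm=4 Llssmm=4 llSSMm=4 llSSmm=4 llSsMm=8 llSsmm=8 llssMm=4 llssmm=4
LlSSMm hits 4/64; gcd=4; 4÷4/64÷4 = 1/16

P(LlSSMm) = 1/16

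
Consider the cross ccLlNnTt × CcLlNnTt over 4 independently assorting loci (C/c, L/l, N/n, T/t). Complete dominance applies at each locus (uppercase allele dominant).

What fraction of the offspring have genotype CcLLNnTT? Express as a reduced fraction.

ccLlNnTt gametes: cLNT×2, cLNt×2, cLnT×2, cLnt×2, clNT×2, clNt×2, clnT×2, clnt×2
CcLlNnTt gametes: CLNT×1, CLNt×1, CLnT×1, CLnt×1, ClNT×1, ClNt×1, ClnT×1, Clnt×1, cLNT×1, cLNt×1, cLnT×1, cLnt×1, clNT×1, clNt×1, clnT×1, clnt×1
ccLlNnTt×CcLlNnTt grid (16·16=256): CcLLNNTT=2 CcLLNNTt=4 CcLLNNtt=2 CcLLNnTT=4 CcLLNnTt=8 CcLLNntt=4 CcLLnnTT=2 CcLLnnTt=4 CcLLnntt=2 CcLlNNTT=4 CcLlNNTt=8 CcLlNNtt=4 CcLlNnTT=8 CcLlNnTt=16 CcLlNntt=8 CcLlnnTT=4 CcLlnnTt=8 CcLlnntt=4 CcllNNTT=2 CcllNNTt=4 CcllNNtt=2 CcllNnTT=4 CcllNnTt=8 CcllNntt=4 CcllnnTT=2 CcllnnTt=4 Ccllnntt=2 ccLLNNTT=2 ccLLNNTt=4 ccLLNNtt=2 ccLLNnTT=4 ccLLNnTt=8 ccLLNntt=4 ccLLnnTT=2 ccLLnnTt=4 ccLLnntt=2 ccLlNNTT=4 ccLlNNTt=8 ccLlNNtt=4 ccLlNnTT=8 ccLlNnTt=16 ccLlNntt=8 ccLlnnTT=4 ccLlnnTt=8 ccLlnntt=4 ccllNNTT=2 ccllNNTt=4 ccllNNtt=2 ccllNnTT=4 ccllNnTt=8 ccllNntt=4 ccllnnTT=2 ccllnnTt=4 ccllnntt=2
CcLLNnTT hits 4/256; gcd=4; 4÷4/256÷4 = 1/64

P(CcLLNnTT) = 1/64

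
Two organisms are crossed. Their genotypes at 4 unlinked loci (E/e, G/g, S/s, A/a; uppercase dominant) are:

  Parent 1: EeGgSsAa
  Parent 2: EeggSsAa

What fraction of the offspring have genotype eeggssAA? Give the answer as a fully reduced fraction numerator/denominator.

P(eeggssAA) = 1/128

EeGgSsAa gametes: EGSA×1, EGSa×1, EGsA×1, EGsa×1, EgSA×1, EgSa×1, EgsA×1, Egsa×1, eGSA×1, eGSa×1, eGsA×1, eGsa×1, egSA×1, egSa×1, egsA×1, egsa×1
EeggSsAa gametes: EgSA×2, EgSa×2, EgsA×2, Egsa×2, egSA×2, egSa×2, egsA×2, egsa×2
EeGgSsAa×EeggSsAa grid (16·16=256): EEGgSSAA=2 EEGgSSAa=4 EEGgSSaa=2 EEGgSsAA=4 EEGgSsAa=8 EEGgSsaa=4 EEGgssAA=2 EEGgssAa=4 EEGgssaa=2 EEggSSAA=2 EEggSSAa=4 EEggSSaa=2 EEggSsAA=4 EEggSsAa=8 EEggSsaa=4 EEggssAA=2 EEggssAa=4 EEggssaa=2 EeGgSSAA=4 EeGgSSAa=8 EeGgSSaa=4 EeGgSsAA=8 EeGgSsAa=16 EeGgSsaa=8 EeGgssAA=4 EeGgssAa=8 EeGgssaa=4 EeggSSAA=4 EeggSSAa=8 EeggSSaa=4 EeggSsAA=8 EeggSsAa=16 EeggSsaa=8 EeggssAA=4 EeggssAa=8 Eeggssaa=4 eeGgSSAA=2 eeGgSSAa=4 eeGgSSaa=2 eeGgSsAA=4 eeGgSsAa=8 eeGgSsaa=4 eeGgssAA=2 eeGgssAa=4 eeGgssaa=2 eeggSSAA=2 eeggSSAa=4 eeggSSaa=2 eeggSsAA=4 eeggSsAa=8 eeggSsaa=4 eeggssAA=2 eeggssAa=4 eeggssaa=2
eeggssAA hits 2/256; gcd=2; 2÷2/256÷2 = 1/128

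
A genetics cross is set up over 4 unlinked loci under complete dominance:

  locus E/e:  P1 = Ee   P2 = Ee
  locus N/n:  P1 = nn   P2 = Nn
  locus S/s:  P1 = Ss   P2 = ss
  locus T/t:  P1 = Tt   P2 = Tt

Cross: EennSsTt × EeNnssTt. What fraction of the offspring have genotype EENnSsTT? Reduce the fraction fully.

P(EENnSsTT) = 1/64

EennSsTt gametes: EnST×2, EnSt×2, EnsT×2, Enst×2, enST×2, enSt×2, ensT×2, enst×2
EeNnssTt gametes: ENsT×2, ENst×2, EnsT×2, Enst×2, eNsT×2, eNst×2, ensT×2, enst×2
EennSsTt×EeNnssTt grid (16·16=256): EENnSsTT=4 EENnSsTt=8 EENnSstt=4 EENnssTT=4 EENnssTt=8 EENnsstt=4 EEnnSsTT=4 EEnnSsTt=8 EEnnSstt=4 EEnnssTT=4 EEnnssTt=8 EEnnsstt=4 EeNnSsTT=8 EeNnSsTt=16 EeNnSstt=8 EeNnssTT=8 EeNnssTt=16 EeNnsstt=8 EennSsTT=8 EennSsTt=16 EennSstt=8 EennssTT=8 EennssTt=16 Eennsstt=8 eeNnSsTT=4 eeNnSsTt=8 eeNnSstt=4 eeNnssTT=4 eeNnssTt=8 eeNnsstt=4 eennSsTT=4 eennSsTt=8 eennSstt=4 eennssTT=4 eennssTt=8 eennsstt=4
EENnSsTT hits 4/256; gcd=4; 4÷4/256÷4 = 1/64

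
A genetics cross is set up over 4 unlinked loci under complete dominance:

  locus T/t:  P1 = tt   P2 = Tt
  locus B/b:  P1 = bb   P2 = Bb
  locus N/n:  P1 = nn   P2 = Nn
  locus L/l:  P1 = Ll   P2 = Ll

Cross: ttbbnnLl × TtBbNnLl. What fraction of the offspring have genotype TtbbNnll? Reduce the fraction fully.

ttbbnnLl gametes: tbnL×8, tbnl×8
TtBbNnLl gametes: TBNL×1, TBNl×1, TBnL×1, TBnl×1, TbNL×1, TbNl×1, TbnL×1, Tbnl×1, tBNL×1, tBNl×1, tBnL×1, tBnl×1, tbNL×1, tbNl×1, tbnL×1, tbnl×1
ttbbnnLl×TtBbNnLl grid (16·16=256): TtBbNnLL=8 TtBbNnLl=16 TtBbNnll=8 TtBbnnLL=8 TtBbnnLl=16 TtBbnnll=8 TtbbNnLL=8 TtbbNnLl=16 TtbbNnll=8 TtbbnnLL=8 TtbbnnLl=16 Ttbbnnll=8 ttBbNnLL=8 ttBbNnLl=16 ttBbNnll=8 ttBbnnLL=8 ttBbnnLl=16 ttBbnnll=8 ttbbNnLL=8 ttbbNnLl=16 ttbbNnll=8 ttbbnnLL=8 ttbbnnLl=16 ttbbnnll=8
TtbbNnll hits 8/256; gcd=8; 8÷8/256÷8 = 1/32

P(TtbbNnll) = 1/32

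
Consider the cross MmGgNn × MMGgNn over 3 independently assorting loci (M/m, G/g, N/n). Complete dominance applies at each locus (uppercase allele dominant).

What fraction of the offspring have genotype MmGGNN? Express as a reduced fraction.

P(MmGGNN) = 1/32

MmGgNn gametes: MGN×1, MGn×1, MgN×1, Mgn×1, mGN×1, mGn×1, mgN×1, mgn×1
MMGgNn gametes: MGN×2, MGn×2, MgN×2, Mgn×2
MmGgNn×MMGgNn grid (8·8=64): MMGGNN=2 MMGGNn=4 MMGGnn=2 MMGgNN=4 MMGgNn=8 MMGgnn=4 MMggNN=2 MMggNn=4 MMggnn=2 MmGGNN=2 MmGGNn=4 MmGGnn=2 MmGgNN=4 MmGgNn=8 MmGgnn=4 MmggNN=2 MmggNn=4 Mmggnn=2
MmGGNN hits 2/64; gcd=2; 2÷2/64÷2 = 1/32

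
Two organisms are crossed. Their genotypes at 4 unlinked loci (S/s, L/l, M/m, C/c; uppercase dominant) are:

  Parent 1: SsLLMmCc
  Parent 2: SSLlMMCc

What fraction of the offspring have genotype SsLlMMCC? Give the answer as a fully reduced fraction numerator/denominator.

P(SsLlMMCC) = 1/32

SsLLMmCc gametes: SLMC×2, SLMc×2, SLmC×2, SLmc×2, sLMC×2, sLMc×2, sLmC×2, sLmc×2
SSLlMMCc gametes: SLMC×4, SLMc×4, SlMC×4, SlMc×4
SsLLMmCc×SSLlMMCc grid (16·16=256): SSLLMMCC=8 SSLLMMCc=16 SSLLMMcc=8 SSLLMmCC=8 SSLLMmCc=16 SSLLMmcc=8 SSLlMMCC=8 SSLlMMCc=16 SSLlMMcc=8 SSLlMmCC=8 SSLlMmCc=16 SSLlMmcc=8 SsLLMMCC=8 SsLLMMCc=16 SsLLMMcc=8 SsLLMmCC=8 SsLLMmCc=16 SsLLMmcc=8 SsLlMMCC=8 SsLlMMCc=16 SsLlMMcc=8 SsLlMmCC=8 SsLlMmCc=16 SsLlMmcc=8
SsLlMMCC hits 8/256; gcd=8; 8÷8/256÷8 = 1/32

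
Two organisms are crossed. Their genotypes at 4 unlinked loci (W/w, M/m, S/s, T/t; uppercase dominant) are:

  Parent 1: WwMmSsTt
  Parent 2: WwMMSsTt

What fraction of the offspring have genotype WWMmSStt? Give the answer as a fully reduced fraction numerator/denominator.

WwMmSsTt gametes: WMST×1, WMSt×1, WMsT×1, WMst×1, WmST×1, WmSt×1, WmsT×1, Wmst×1, wMST×1, wMSt×1, wMsT×1, wMst×1, wmST×1, wmSt×1, wmsT×1, wmst×1
WwMMSsTt gametes: WMST×2, WMSt×2, WMsT×2, WMst×2, wMST×2, wMSt×2, wMsT×2, wMst×2
WwMmSsTt×WwMMSsTt grid (16·16=256): WWMMSSTT=2 WWMMSSTt=4 WWMMSStt=2 WWMMSsTT=4 WWMMSsTt=8 WWMMSstt=4 WWMMssTT=2 WWMMssTt=4 WWMMsstt=2 WWMmSSTT=2 WWMmSSTt=4 WWMmSStt=2 WWMmSsTT=4 WWMmSsTt=8 WWMmSstt=4 WWMmssTT=2 WWMmssTt=4 WWMmsstt=2 WwMMSSTT=4 WwMMSSTt=8 WwMMSStt=4 WwMMSsTT=8 WwMMSsTt=16 WwMMSstt=8 WwMMssTT=4 WwMMssTt=8 WwMMsstt=4 WwMmSSTT=4 WwMmSSTt=8 WwMmSStt=4 WwMmSsTT=8 WwMmSsTt=16 WwMmSstt=8 WwMmssTT=4 WwMmssTt=8 WwMmsstt=4 wwMMSSTT=2 wwMMSSTt=4 wwMMSStt=2 wwMMSsTT=4 wwMMSsTt=8 wwMMSstt=4 wwMMssTT=2 wwMMssTt=4 wwMMsstt=2 wwMmSSTT=2 wwMmSSTt=4 wwMmSStt=2 wwMmSsTT=4 wwMmSsTt=8 wwMmSstt=4 wwMmssTT=2 wwMmssTt=4 wwMmsstt=2
WWMmSStt hits 2/256; gcd=2; 2÷2/256÷2 = 1/128

P(WWMmSStt) = 1/128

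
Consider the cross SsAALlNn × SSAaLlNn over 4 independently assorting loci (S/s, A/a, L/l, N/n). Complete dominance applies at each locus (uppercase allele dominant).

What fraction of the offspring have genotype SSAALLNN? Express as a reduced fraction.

P(SSAALLNN) = 1/64

SsAALlNn gametes: SALN×2, SALn×2, SAlN×2, SAln×2, sALN×2, sALn×2, sAlN×2, sAln×2
SSAaLlNn gametes: SALN×2, SALn×2, SAlN×2, SAln×2, SaLN×2, SaLn×2, SalN×2, Saln×2
SsAALlNn×SSAaLlNn grid (16·16=256): SSAALLNN=4 SSAALLNn=8 SSAALLnn=4 SSAALlNN=8 SSAALlNn=16 SSAALlnn=8 SSAAllNN=4 SSAAllNn=8 SSAAllnn=4 SSAaLLNN=4 SSAaLLNn=8 SSAaLLnn=4 SSAaLlNN=8 SSAaLlNn=16 SSAaLlnn=8 SSAallNN=4 SSAallNn=8 SSAallnn=4 SsAALLNN=4 SsAALLNn=8 SsAALLnn=4 SsAALlNN=8 SsAALlNn=16 SsAALlnn=8 SsAAllNN=4 SsAAllNn=8 SsAAllnn=4 SsAaLLNN=4 SsAaLLNn=8 SsAaLLnn=4 SsAaLlNN=8 SsAaLlNn=16 SsAaLlnn=8 SsAallNN=4 SsAallNn=8 SsAallnn=4
SSAALLNN hits 4/256; gcd=4; 4÷4/256÷4 = 1/64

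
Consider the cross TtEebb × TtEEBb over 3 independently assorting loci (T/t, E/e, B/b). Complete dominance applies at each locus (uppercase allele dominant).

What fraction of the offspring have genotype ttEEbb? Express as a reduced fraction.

TtEebb gametes: TEb×2, Teb×2, tEb×2, teb×2
TtEEBb gametes: TEB×2, TEb×2, tEB×2, tEb×2
TtEebb×TtEEBb grid (8·8=64): TTEEBb=4 TTEEbb=4 TTEeBb=4 TTEebb=4 TtEEBb=8 TtEEbb=8 TtEeBb=8 TtEebb=8 ttEEBb=4 ttEEbb=4 ttEeBb=4 ttEebb=4
ttEEbb hits 4/64; gcd=4; 4÷4/64÷4 = 1/16

P(ttEEbb) = 1/16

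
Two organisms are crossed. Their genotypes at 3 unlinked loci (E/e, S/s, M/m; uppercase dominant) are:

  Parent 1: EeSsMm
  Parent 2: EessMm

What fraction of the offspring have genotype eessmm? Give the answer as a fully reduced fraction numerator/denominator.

P(eessmm) = 1/32

EeSsMm gametes: ESM×1, ESm×1, EsM×1, Esm×1, eSM×1, eSm×1, esM×1, esm×1
EessMm gametes: EsM×2, Esm×2, esM×2, esm×2
EeSsMm×EessMm grid (8·8=64): EESsMM=2 EESsMm=4 EESsmm=2 EEssMM=2 EEssMm=4 EEssmm=2 EeSsMM=4 EeSsMm=8 EeSsmm=4 EessMM=4 EessMm=8 Eessmm=4 eeSsMM=2 eeSsMm=4 eeSsmm=2 eessMM=2 eessMm=4 eessmm=2
eessmm hits 2/64; gcd=2; 2÷2/64÷2 = 1/32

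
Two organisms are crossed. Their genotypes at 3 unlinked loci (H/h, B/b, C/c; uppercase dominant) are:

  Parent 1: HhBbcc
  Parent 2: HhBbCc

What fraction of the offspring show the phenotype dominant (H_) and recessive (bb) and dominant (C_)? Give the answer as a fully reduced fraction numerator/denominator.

P(H_ bb C_) = 3/32

HhBbcc gametes: HBc×2, Hbc×2, hBc×2, hbc×2
HhBbCc gametes: HBC×1, HBc×1, HbC×1, Hbc×1, hBC×1, hBc×1, hbC×1, hbc×1
HhBbcc×HhBbCc grid (8·8=64): HHBBCc=2 HHBBcc=2 HHBbCc=4 HHBbcc=4 HHbbCc=2 HHbbcc=2 HhBBCc=4 HhBBcc=4 HhBbCc=8 HhBbcc=8 HhbbCc=4 Hhbbcc=4 hhBBCc=2 hhBBcc=2 hhBbCc=4 hhBbcc=4 hhbbCc=2 hhbbcc=2
H_ bb C_ hits 6/64; gcd=2; 6÷2/64÷2 = 3/32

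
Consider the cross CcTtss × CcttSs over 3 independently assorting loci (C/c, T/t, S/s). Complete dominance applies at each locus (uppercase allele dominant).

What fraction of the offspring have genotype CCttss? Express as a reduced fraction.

P(CCttss) = 1/16

CcTtss gametes: CTs×2, Cts×2, cTs×2, cts×2
CcttSs gametes: CtS×2, Cts×2, ctS×2, cts×2
CcTtss×CcttSs grid (8·8=64): CCTtSs=4 CCTtss=4 CCttSs=4 CCttss=4 CcTtSs=8 CcTtss=8 CcttSs=8 Ccttss=8 ccTtSs=4 ccTtss=4 ccttSs=4 ccttss=4
CCttss hits 4/64; gcd=4; 4÷4/64÷4 = 1/16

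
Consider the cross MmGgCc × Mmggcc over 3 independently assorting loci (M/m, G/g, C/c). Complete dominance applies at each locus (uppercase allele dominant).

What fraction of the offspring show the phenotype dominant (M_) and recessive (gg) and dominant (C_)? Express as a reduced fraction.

P(M_ gg C_) = 3/16

MmGgCc gametes: MGC×1, MGc×1, MgC×1, Mgc×1, mGC×1, mGc×1, mgC×1, mgc×1
Mmggcc gametes: Mgc×4, mgc×4
MmGgCc×Mmggcc grid (8·8=64): MMGgCc=4 MMGgcc=4 MMggCc=4 MMggcc=4 MmGgCc=8 MmGgcc=8 MmggCc=8 Mmggcc=8 mmGgCc=4 mmGgcc=4 mmggCc=4 mmggcc=4
M_ gg C_ hits 12/64; gcd=4; 12÷4/64÷4 = 3/16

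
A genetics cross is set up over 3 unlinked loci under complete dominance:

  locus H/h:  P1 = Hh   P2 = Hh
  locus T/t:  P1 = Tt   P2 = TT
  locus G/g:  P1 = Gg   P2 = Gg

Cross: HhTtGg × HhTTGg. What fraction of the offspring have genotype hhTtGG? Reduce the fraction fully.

P(hhTtGG) = 1/32

HhTtGg gametes: HTG×1, HTg×1, HtG×1, Htg×1, hTG×1, hTg×1, htG×1, htg×1
HhTTGg gametes: HTG×2, HTg×2, hTG×2, hTg×2
HhTtGg×HhTTGg grid (8·8=64): HHTTGG=2 HHTTGg=4 HHTTgg=2 HHTtGG=2 HHTtGg=4 HHTtgg=2 HhTTGG=4 HhTTGg=8 HhTTgg=4 HhTtGG=4 HhTtGg=8 HhTtgg=4 hhTTGG=2 hhTTGg=4 hhTTgg=2 hhTtGG=2 hhTtGg=4 hhTtgg=2
hhTtGG hits 2/64; gcd=2; 2÷2/64÷2 = 1/32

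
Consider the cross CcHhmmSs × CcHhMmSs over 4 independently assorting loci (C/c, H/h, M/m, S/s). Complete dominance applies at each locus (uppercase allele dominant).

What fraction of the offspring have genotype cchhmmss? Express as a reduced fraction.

P(cchhmmss) = 1/128

CcHhmmSs gametes: CHmS×2, CHms×2, ChmS×2, Chms×2, cHmS×2, cHms×2, chmS×2, chms×2
CcHhMmSs gametes: CHMS×1, CHMs×1, CHmS×1, CHms×1, ChMS×1, ChMs×1, ChmS×1, Chms×1, cHMS×1, cHMs×1, cHmS×1, cHms×1, chMS×1, chMs×1, chmS×1, chms×1
CcHhmmSs×CcHhMmSs grid (16·16=256): CCHHMmSS=2 CCHHMmSs=4 CCHHMmss=2 CCHHmmSS=2 CCHHmmSs=4 CCHHmmss=2 CCHhMmSS=4 CCHhMmSs=8 CCHhMmss=4 CCHhmmSS=4 CCHhmmSs=8 CCHhmmss=4 CChhMmSS=2 CChhMmSs=4 CChhMmss=2 CChhmmSS=2 CChhmmSs=4 CChhmmss=2 CcHHMmSS=4 CcHHMmSs=8 CcHHMmss=4 CcHHmmSS=4 CcHHmmSs=8 CcHHmmss=4 CcHhMmSS=8 CcHhMmSs=16 CcHhMmss=8 CcHhmmSS=8 CcHhmmSs=16 CcHhmmss=8 CchhMmSS=4 CchhMmSs=8 CchhMmss=4 CchhmmSS=4 CchhmmSs=8 Cchhmmss=4 ccHHMmSS=2 ccHHMmSs=4 ccHHMmss=2 ccHHmmSS=2 ccHHmmSs=4 ccHHmmss=2 ccHhMmSS=4 ccHhMmSs=8 ccHhMmss=4 ccHhmmSS=4 ccHhmmSs=8 ccHhmmss=4 cchhMmSS=2 cchhMmSs=4 cchhMmss=2 cchhmmSS=2 cchhmmSs=4 cchhmmss=2
cchhmmss hits 2/256; gcd=2; 2÷2/256÷2 = 1/128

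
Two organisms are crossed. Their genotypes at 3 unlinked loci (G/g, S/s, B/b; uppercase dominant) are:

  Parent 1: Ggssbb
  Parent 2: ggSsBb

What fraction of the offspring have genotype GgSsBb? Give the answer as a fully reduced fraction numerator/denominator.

Ggssbb gametes: Gsb×4, gsb×4
ggSsBb gametes: gSB×2, gSb×2, gsB×2, gsb×2
Ggssbb×ggSsBb grid (8·8=64): GgSsBb=8 GgSsbb=8 GgssBb=8 Ggssbb=8 ggSsBb=8 ggSsbb=8 ggssBb=8 ggssbb=8
GgSsBb hits 8/64; gcd=8; 8÷8/64÷8 = 1/8

P(GgSsBb) = 1/8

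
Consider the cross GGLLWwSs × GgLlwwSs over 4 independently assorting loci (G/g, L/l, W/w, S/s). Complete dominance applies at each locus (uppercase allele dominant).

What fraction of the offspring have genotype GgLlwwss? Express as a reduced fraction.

P(GgLlwwss) = 1/32

GGLLWwSs gametes: GLWS×4, GLWs×4, GLwS×4, GLws×4
GgLlwwSs gametes: GLwS×2, GLws×2, GlwS×2, Glws×2, gLwS×2, gLws×2, glwS×2, glws×2
GGLLWwSs×GgLlwwSs grid (16·16=256): GGLLWwSS=8 GGLLWwSs=16 GGLLWwss=8 GGLLwwSS=8 GGLLwwSs=16 GGLLwwss=8 GGLlWwSS=8 GGLlWwSs=16 GGLlWwss=8 GGLlwwSS=8 GGLlwwSs=16 GGLlwwss=8 GgLLWwSS=8 GgLLWwSs=16 GgLLWwss=8 GgLLwwSS=8 GgLLwwSs=16 GgLLwwss=8 GgLlWwSS=8 GgLlWwSs=16 GgLlWwss=8 GgLlwwSS=8 GgLlwwSs=16 GgLlwwss=8
GgLlwwss hits 8/256; gcd=8; 8÷8/256÷8 = 1/32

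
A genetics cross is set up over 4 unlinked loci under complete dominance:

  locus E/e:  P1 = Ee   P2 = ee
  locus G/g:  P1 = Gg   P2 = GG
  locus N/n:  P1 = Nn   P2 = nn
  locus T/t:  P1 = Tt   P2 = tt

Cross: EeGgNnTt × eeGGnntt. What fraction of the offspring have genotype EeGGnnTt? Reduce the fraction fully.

P(EeGGnnTt) = 1/16

EeGgNnTt gametes: EGNT×1, EGNt×1, EGnT×1, EGnt×1, EgNT×1, EgNt×1, EgnT×1, Egnt×1, eGNT×1, eGNt×1, eGnT×1, eGnt×1, egNT×1, egNt×1, egnT×1, egnt×1
eeGGnntt gametes: eGnt×16
EeGgNnTt×eeGGnntt grid (16·16=256): EeGGNnTt=16 EeGGNntt=16 EeGGnnTt=16 EeGGnntt=16 EeGgNnTt=16 EeGgNntt=16 EeGgnnTt=16 EeGgnntt=16 eeGGNnTt=16 eeGGNntt=16 eeGGnnTt=16 eeGGnntt=16 eeGgNnTt=16 eeGgNntt=16 eeGgnnTt=16 eeGgnntt=16
EeGGnnTt hits 16/256; gcd=16; 16÷16/256÷16 = 1/16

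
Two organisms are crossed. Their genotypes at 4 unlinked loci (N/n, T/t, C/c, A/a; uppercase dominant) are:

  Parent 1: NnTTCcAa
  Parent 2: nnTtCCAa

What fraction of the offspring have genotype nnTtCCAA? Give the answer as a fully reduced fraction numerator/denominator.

P(nnTtCCAA) = 1/32

NnTTCcAa gametes: NTCA×2, NTCa×2, NTcA×2, NTca×2, nTCA×2, nTCa×2, nTcA×2, nTca×2
nnTtCCAa gametes: nTCA×4, nTCa×4, ntCA×4, ntCa×4
NnTTCcAa×nnTtCCAa grid (16·16=256): NnTTCCAA=8 NnTTCCAa=16 NnTTCCaa=8 NnTTCcAA=8 NnTTCcAa=16 NnTTCcaa=8 NnTtCCAA=8 NnTtCCAa=16 NnTtCCaa=8 NnTtCcAA=8 NnTtCcAa=16 NnTtCcaa=8 nnTTCCAA=8 nnTTCCAa=16 nnTTCCaa=8 nnTTCcAA=8 nnTTCcAa=16 nnTTCcaa=8 nnTtCCAA=8 nnTtCCAa=16 nnTtCCaa=8 nnTtCcAA=8 nnTtCcAa=16 nnTtCcaa=8
nnTtCCAA hits 8/256; gcd=8; 8÷8/256÷8 = 1/32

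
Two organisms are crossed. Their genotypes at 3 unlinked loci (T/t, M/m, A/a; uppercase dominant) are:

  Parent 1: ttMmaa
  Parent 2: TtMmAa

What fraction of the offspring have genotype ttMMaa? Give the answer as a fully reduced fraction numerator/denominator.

P(ttMMaa) = 1/16

ttMmaa gametes: tMa×4, tma×4
TtMmAa gametes: TMA×1, TMa×1, TmA×1, Tma×1, tMA×1, tMa×1, tmA×1, tma×1
ttMmaa×TtMmAa grid (8·8=64): TtMMAa=4 TtMMaa=4 TtMmAa=8 TtMmaa=8 TtmmAa=4 Ttmmaa=4 ttMMAa=4 ttMMaa=4 ttMmAa=8 ttMmaa=8 ttmmAa=4 ttmmaa=4
ttMMaa hits 4/64; gcd=4; 4÷4/64÷4 = 1/16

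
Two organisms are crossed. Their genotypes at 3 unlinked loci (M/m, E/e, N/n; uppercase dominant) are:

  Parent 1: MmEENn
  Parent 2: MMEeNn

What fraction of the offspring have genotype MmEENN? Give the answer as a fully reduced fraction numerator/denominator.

MmEENn gametes: MEN×2, MEn×2, mEN×2, mEn×2
MMEeNn gametes: MEN×2, MEn×2, MeN×2, Men×2
MmEENn×MMEeNn grid (8·8=64): MMEENN=4 MMEENn=8 MMEEnn=4 MMEeNN=4 MMEeNn=8 MMEenn=4 MmEENN=4 MmEENn=8 MmEEnn=4 MmEeNN=4 MmEeNn=8 MmEenn=4
MmEENN hits 4/64; gcd=4; 4÷4/64÷4 = 1/16

P(MmEENN) = 1/16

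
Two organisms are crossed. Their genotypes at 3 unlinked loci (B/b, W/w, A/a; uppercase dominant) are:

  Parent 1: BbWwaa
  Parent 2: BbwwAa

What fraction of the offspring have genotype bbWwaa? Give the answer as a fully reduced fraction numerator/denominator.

P(bbWwaa) = 1/16

BbWwaa gametes: BWa×2, Bwa×2, bWa×2, bwa×2
BbwwAa gametes: BwA×2, Bwa×2, bwA×2, bwa×2
BbWwaa×BbwwAa grid (8·8=64): BBWwAa=4 BBWwaa=4 BBwwAa=4 BBwwaa=4 BbWwAa=8 BbWwaa=8 BbwwAa=8 Bbwwaa=8 bbWwAa=4 bbWwaa=4 bbwwAa=4 bbwwaa=4
bbWwaa hits 4/64; gcd=4; 4÷4/64÷4 = 1/16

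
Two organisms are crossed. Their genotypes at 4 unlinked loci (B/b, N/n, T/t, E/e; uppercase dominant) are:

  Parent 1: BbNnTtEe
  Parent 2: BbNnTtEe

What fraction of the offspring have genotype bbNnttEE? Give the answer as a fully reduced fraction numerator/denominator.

P(bbNnttEE) = 1/128

BbNnTtEe gametes: BNTE×1, BNTe×1, BNtE×1, BNte×1, BnTE×1, BnTe×1, BntE×1, Bnte×1, bNTE×1, bNTe×1, bNtE×1, bNte×1, bnTE×1, bnTe×1, bntE×1, bnte×1
BbNnTtEe gametes: BNTE×1, BNTe×1, BNtE×1, BNte×1, BnTE×1, BnTe×1, BntE×1, Bnte×1, bNTE×1, bNTe×1, bNtE×1, bNte×1, bnTE×1, bnTe×1, bntE×1, bnte×1
BbNnTtEe×BbNnTtEe grid (16·16=256): BBNNTTEE=1 BBNNTTEe=2 BBNNTTee=1 BBNNTtEE=2 BBNNTtEe=4 BBNNTtee=2 BBNNttEE=1 BBNNttEe=2 BBNNttee=1 BBNnTTEE=2 BBNnTTEe=4 BBNnTTee=2 BBNnTtEE=4 BBNnTtEe=8 BBNnTtee=4 BBNnttEE=2 BBNnttEe=4 BBNnttee=2 BBnnTTEE=1 BBnnTTEe=2 BBnnTTee=1 BBnnTtEE=2 BBnnTtEe=4 BBnnTtee=2 BBnnttEE=1 BBnnttEe=2 BBnnttee=1 BbNNTTEE=2 BbNNTTEe=4 BbNNTTee=2 BbNNTtEE=4 BbNNTtEe=8 BbNNTtee=4 BbNNttEE=2 BbNNttEe=4 BbNNttee=2 BbNnTTEE=4 BbNnTTEe=8 BbNnTTee=4 BbNnTtEE=8 BbNnTtEe=16 BbNnTtee=8 BbNnttEE=4 BbNnttEe=8 BbNnttee=4 BbnnTTEE=2 BbnnTTEe=4 BbnnTTee=2 BbnnTtEE=4 BbnnTtEe=8 BbnnTtee=4 BbnnttEE=2 BbnnttEe=4 Bbnnttee=2 bbNNTTEE=1 bbNNTTEe=2 bbNNTTee=1 bbNNTtEE=2 bbNNTtEe=4 bbNNTtee=2 bbNNttEE=1 bbNNttEe=2 bbNNttee=1 bbNnTTEE=2 bbNnTTEe=4 bbNnTTee=2 bbNnTtEE=4 bbNnTtEe=8 bbNnTtee=4 bbNnttEE=2 bbNnttEe=4 bbNnttee=2 bbnnTTEE=1 bbnnTTEe=2 bbnnTTee=1 bbnnTtEE=2 bbnnTtEe=4 bbnnTtee=2 bbnnttEE=1 bbnnttEe=2 bbnnttee=1
bbNnttEE hits 2/256; gcd=2; 2÷2/256÷2 = 1/128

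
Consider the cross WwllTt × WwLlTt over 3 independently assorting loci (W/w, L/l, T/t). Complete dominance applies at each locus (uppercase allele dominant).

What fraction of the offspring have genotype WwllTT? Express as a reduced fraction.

P(WwllTT) = 1/16

WwllTt gametes: WlT×2, Wlt×2, wlT×2, wlt×2
WwLlTt gametes: WLT×1, WLt×1, WlT×1, Wlt×1, wLT×1, wLt×1, wlT×1, wlt×1
WwllTt×WwLlTt grid (8·8=64): WWLlTT=2 WWLlTt=4 WWLltt=2 WWllTT=2 WWllTt=4 WWlltt=2 WwLlTT=4 WwLlTt=8 WwLltt=4 WwllTT=4 WwllTt=8 Wwlltt=4 wwLlTT=2 wwLlTt=4 wwLltt=2 wwllTT=2 wwllTt=4 wwlltt=2
WwllTT hits 4/64; gcd=4; 4÷4/64÷4 = 1/16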